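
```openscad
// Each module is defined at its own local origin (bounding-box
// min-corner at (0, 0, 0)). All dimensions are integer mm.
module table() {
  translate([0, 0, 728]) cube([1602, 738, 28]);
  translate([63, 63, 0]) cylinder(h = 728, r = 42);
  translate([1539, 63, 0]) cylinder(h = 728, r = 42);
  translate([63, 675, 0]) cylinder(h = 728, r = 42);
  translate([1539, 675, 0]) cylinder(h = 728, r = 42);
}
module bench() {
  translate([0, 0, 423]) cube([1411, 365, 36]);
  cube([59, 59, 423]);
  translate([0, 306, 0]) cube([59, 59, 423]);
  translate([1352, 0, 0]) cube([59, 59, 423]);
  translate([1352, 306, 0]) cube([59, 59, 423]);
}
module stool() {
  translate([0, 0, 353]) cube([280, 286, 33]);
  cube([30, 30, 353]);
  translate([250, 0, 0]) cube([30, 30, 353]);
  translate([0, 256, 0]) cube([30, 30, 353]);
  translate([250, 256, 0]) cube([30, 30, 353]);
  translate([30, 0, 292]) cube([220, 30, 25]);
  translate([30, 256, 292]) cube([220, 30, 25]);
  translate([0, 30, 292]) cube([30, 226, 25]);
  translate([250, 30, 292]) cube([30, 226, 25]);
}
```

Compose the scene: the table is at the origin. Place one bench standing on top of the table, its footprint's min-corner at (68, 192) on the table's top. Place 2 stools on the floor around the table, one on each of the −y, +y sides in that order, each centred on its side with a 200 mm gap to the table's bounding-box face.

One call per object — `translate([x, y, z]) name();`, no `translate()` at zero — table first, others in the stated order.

table();
translate([68, 192, 756]) bench();
translate([661, -486, 0]) stool();
translate([661, 938, 0]) stool();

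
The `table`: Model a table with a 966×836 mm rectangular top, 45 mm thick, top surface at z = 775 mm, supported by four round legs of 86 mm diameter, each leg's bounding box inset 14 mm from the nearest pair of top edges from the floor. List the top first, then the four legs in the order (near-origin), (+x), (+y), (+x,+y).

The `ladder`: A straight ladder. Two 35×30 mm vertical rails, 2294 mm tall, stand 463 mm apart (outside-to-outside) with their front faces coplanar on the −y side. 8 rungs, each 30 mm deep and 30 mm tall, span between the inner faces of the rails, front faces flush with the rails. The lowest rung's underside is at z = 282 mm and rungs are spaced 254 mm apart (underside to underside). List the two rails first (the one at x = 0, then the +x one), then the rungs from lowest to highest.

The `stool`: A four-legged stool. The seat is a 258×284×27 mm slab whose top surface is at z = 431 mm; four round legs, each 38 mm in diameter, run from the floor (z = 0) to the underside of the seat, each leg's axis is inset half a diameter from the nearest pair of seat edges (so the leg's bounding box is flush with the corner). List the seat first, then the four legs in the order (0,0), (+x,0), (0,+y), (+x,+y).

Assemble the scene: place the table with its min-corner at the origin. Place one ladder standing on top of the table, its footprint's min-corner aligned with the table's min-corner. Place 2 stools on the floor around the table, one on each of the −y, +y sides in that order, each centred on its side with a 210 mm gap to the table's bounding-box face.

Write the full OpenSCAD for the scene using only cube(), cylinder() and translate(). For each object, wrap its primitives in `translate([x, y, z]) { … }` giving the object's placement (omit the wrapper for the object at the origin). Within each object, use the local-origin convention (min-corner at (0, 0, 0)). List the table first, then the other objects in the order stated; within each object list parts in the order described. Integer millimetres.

translate([0, 0, 730]) cube([966, 836, 45]);
translate([57, 57, 0]) cylinder(h = 730, r = 43);
translate([909, 57, 0]) cylinder(h = 730, r = 43);
translate([57, 779, 0]) cylinder(h = 730, r = 43);
translate([909, 779, 0]) cylinder(h = 730, r = 43);
translate([0, 0, 775]) {
  cube([35, 30, 2294]);
  translate([428, 0, 0]) cube([35, 30, 2294]);
  translate([35, 0, 282]) cube([393, 30, 30]);
  translate([35, 0, 536]) cube([393, 30, 30]);
  translate([35, 0, 790]) cube([393, 30, 30]);
  translate([35, 0, 1044]) cube([393, 30, 30]);
  translate([35, 0, 1298]) cube([393, 30, 30]);
  translate([35, 0, 1552]) cube([393, 30, 30]);
  translate([35, 0, 1806]) cube([393, 30, 30]);
  translate([35, 0, 2060]) cube([393, 30, 30]);
}
translate([354, -494, 0]) {
  translate([0, 0, 404]) cube([258, 284, 27]);
  translate([19, 19, 0]) cylinder(h = 404, r = 19);
  translate([239, 19, 0]) cylinder(h = 404, r = 19);
  translate([19, 265, 0]) cylinder(h = 404, r = 19);
  translate([239, 265, 0]) cylinder(h = 404, r = 19);
}
translate([354, 1046, 0]) {
  translate([0, 0, 404]) cube([258, 284, 27]);
  translate([19, 19, 0]) cylinder(h = 404, r = 19);
  translate([239, 19, 0]) cylinder(h = 404, r = 19);
  translate([19, 265, 0]) cylinder(h = 404, r = 19);
  translate([239, 265, 0]) cylinder(h = 404, r = 19);
}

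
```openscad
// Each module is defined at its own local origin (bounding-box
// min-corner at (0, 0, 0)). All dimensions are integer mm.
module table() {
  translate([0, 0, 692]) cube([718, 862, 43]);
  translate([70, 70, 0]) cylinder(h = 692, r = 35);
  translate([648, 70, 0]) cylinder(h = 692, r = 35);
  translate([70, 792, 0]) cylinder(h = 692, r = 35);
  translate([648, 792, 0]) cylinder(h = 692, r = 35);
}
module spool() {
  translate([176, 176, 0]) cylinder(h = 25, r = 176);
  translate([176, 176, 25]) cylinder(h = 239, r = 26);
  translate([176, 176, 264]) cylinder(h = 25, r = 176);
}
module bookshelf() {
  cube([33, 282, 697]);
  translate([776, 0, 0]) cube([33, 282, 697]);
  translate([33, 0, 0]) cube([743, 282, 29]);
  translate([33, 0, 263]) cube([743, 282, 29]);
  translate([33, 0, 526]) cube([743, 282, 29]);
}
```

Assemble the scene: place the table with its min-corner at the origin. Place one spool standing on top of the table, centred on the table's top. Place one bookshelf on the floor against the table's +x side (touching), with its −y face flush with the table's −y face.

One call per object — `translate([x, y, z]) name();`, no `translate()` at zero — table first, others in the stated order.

table();
translate([183, 255, 735]) spool();
translate([718, 0, 0]) bookshelf();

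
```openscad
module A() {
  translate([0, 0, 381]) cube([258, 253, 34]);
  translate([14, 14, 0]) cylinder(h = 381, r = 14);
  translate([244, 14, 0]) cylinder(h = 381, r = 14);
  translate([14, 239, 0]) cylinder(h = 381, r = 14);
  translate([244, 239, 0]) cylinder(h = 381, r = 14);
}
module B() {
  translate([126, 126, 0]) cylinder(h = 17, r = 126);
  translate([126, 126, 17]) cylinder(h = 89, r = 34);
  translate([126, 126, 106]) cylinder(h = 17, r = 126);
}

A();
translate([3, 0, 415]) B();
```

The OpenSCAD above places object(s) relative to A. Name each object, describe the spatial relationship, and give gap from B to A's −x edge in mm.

A is a stool. B is a spool. The spool is on top of the stool. The gap from the spool to the stool's −x edge is 3 mm.

The spool's min-x is at 3; the stool's min-x is 0; gap = 3 mm.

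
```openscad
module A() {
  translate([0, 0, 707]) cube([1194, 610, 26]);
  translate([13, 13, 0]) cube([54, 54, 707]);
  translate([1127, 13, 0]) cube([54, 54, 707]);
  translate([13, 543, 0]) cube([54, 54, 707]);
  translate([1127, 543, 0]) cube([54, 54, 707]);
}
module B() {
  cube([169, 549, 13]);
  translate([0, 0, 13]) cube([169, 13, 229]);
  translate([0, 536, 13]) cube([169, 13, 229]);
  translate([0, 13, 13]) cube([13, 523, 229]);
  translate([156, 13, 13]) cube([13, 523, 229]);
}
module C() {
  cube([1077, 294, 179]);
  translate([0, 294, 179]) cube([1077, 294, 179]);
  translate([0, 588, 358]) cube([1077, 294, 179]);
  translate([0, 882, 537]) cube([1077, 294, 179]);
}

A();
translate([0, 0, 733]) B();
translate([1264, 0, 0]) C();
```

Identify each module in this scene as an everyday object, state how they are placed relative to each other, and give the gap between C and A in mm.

A is a table. B is an open box. C is a staircase. The open box is on top of the table. The staircase is on the floor beside the table on its +x side. The gap between the staircase and the table is 70 mm.

The staircase's nearest face is 70 mm from the table's +x face.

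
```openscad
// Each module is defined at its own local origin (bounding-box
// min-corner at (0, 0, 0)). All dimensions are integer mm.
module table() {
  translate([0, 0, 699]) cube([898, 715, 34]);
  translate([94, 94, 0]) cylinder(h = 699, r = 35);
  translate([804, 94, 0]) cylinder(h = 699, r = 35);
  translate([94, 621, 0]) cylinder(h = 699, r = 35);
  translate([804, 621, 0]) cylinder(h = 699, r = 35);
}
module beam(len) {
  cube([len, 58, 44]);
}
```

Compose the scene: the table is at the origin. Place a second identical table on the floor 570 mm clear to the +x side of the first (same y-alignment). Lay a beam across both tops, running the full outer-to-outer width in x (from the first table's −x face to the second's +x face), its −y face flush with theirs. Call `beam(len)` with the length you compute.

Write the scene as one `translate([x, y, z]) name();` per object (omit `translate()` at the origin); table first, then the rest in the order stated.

table();
translate([1468, 0, 0]) table();
translate([0, 0, 733]) beam(2366);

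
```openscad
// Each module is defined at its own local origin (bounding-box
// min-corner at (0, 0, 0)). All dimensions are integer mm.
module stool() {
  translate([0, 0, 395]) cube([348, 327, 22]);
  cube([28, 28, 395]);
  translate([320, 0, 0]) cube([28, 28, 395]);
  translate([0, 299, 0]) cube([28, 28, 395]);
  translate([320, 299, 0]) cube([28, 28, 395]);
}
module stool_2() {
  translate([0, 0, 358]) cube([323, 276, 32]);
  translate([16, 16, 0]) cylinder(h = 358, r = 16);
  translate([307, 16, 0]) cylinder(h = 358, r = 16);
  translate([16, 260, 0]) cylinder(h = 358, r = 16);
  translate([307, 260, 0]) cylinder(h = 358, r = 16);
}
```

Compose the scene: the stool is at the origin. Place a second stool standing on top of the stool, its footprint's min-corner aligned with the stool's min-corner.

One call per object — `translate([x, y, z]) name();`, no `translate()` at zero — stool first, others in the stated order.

stool();
translate([0, 0, 417]) stool_2();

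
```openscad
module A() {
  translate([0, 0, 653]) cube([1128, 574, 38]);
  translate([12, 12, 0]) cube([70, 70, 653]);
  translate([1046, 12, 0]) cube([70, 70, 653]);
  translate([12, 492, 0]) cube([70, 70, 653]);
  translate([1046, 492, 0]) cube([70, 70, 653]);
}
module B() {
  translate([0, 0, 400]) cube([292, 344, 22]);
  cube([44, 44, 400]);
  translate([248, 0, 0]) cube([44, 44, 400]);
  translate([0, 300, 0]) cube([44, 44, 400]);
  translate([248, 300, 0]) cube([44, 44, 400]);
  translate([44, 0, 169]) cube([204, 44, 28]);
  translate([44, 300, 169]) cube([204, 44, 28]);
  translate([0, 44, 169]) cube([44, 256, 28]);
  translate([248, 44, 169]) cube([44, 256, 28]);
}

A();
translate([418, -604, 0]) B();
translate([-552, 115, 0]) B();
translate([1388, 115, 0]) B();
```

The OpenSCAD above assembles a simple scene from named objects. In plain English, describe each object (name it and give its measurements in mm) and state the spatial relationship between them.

A is a table: top 1128 mm (x) × 574 mm (y), 38 mm thick, upper face at z = 691 mm, on four 70×70 mm square legs, each inset 12 mm from the nearest pair of top edges, running from z = 0 to the bottom of the top.

B is a four-legged stool. The seat is a 292×344×22 mm slab whose top surface is at z = 422 mm; four square legs, each 44×44 mm in cross-section, run from the floor (z = 0) to the underside of the seat, each flush with a corner of the seat. Four stretchers, 44 mm wide and 28 mm tall, connect adjacent legs with their undersides at z = 169 mm, each running between the inner faces of the legs it joins and aligned with the legs' outer faces on the other axis.

Three stools sit around the table at the −y, −x, +x sides.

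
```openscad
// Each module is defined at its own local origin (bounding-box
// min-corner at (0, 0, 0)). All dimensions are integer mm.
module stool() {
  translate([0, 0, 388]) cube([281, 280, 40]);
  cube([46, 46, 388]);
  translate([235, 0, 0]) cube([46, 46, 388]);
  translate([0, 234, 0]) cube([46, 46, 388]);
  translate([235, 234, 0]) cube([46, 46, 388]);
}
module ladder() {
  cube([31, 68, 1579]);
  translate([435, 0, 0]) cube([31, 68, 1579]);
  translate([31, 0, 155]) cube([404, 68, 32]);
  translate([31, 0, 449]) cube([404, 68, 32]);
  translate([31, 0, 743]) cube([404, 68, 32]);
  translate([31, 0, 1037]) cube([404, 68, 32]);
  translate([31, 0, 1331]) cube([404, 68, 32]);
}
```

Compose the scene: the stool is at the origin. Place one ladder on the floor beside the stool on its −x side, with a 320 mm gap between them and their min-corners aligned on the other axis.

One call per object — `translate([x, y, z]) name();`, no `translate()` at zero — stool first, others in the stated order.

stool();
translate([-786, 0, 0]) ladder();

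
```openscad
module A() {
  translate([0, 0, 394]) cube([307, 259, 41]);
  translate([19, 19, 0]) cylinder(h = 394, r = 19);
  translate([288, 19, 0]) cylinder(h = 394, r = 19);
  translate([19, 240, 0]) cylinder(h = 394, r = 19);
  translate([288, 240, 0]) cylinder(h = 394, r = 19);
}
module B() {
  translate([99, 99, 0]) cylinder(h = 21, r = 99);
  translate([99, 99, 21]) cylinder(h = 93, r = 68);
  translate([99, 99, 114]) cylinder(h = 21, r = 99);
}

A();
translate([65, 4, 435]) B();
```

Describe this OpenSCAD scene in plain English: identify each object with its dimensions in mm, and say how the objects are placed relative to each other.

A is a simple wooden stool: a rectangular seat 307 mm (x) by 259 mm (y), 41 mm thick, top face at z = 435 mm, on four round legs, each 38 mm in diameter. The legs rest on z = 0, each leg's axis is inset half a diameter from the nearest pair of seat edges (so the leg's bounding box is flush with the corner).

B is a spool: two coaxial disc flanges of radius 99 mm and thickness 21 mm, joined by a core cylinder of radius 68 mm and height 93 mm. The lower flange rests on z = 0 and the three cylinders share a vertical axis.

The spool is on top of the stool.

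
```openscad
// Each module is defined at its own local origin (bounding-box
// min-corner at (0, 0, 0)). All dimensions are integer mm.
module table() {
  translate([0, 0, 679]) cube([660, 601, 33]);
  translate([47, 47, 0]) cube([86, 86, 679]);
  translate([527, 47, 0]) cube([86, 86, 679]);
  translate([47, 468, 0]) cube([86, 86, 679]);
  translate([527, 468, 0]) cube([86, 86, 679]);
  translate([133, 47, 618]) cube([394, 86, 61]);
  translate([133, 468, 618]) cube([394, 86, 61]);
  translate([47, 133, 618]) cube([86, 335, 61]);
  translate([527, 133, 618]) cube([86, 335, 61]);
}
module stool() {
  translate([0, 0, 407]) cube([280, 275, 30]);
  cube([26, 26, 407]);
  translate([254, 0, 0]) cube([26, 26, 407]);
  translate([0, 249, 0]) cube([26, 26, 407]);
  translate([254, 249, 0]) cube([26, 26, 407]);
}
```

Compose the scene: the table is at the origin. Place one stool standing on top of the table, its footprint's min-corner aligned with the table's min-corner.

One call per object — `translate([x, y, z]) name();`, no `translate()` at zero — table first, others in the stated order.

table();
translate([0, 0, 712]) stool();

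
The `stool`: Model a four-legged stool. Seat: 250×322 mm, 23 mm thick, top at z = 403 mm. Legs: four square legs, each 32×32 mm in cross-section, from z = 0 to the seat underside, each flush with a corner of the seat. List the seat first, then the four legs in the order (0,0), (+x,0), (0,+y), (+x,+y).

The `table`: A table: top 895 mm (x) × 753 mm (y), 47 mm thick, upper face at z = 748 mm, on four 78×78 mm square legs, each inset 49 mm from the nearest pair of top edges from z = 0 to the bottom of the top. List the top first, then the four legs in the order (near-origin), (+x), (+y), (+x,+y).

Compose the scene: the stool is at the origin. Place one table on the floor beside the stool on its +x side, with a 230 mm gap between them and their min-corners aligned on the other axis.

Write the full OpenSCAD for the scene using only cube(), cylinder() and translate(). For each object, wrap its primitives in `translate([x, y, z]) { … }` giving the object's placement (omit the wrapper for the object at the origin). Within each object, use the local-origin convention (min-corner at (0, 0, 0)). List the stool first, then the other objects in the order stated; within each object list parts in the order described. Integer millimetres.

translate([0, 0, 380]) cube([250, 322, 23]);
cube([32, 32, 380]);
translate([218, 0, 0]) cube([32, 32, 380]);
translate([0, 290, 0]) cube([32, 32, 380]);
translate([218, 290, 0]) cube([32, 32, 380]);
translate([480, 0, 0]) {
  translate([0, 0, 701]) cube([895, 753, 47]);
  translate([49, 49, 0]) cube([78, 78, 701]);
  translate([768, 49, 0]) cube([78, 78, 701]);
  translate([49, 626, 0]) cube([78, 78, 701]);
  translate([768, 626, 0]) cube([78, 78, 701]);
}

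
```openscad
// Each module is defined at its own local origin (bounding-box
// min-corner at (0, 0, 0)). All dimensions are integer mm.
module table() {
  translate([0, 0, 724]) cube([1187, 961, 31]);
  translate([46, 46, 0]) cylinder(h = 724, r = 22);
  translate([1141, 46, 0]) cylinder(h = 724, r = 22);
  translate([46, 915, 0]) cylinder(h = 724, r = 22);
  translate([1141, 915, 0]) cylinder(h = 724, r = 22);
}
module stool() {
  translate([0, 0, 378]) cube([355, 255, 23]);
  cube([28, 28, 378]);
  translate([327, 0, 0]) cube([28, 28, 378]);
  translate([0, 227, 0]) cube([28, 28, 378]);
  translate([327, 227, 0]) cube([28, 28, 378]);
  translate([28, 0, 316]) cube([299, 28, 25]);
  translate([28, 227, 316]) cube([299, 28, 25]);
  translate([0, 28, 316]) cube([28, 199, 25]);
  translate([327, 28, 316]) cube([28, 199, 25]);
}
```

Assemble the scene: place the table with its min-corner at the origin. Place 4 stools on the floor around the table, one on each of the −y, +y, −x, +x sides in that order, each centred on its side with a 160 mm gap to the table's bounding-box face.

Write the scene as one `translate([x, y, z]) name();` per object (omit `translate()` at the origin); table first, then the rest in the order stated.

table();
translate([416, -415, 0]) stool();
translate([416, 1121, 0]) stool();
translate([-515, 353, 0]) stool();
translate([1347, 353, 0]) stool();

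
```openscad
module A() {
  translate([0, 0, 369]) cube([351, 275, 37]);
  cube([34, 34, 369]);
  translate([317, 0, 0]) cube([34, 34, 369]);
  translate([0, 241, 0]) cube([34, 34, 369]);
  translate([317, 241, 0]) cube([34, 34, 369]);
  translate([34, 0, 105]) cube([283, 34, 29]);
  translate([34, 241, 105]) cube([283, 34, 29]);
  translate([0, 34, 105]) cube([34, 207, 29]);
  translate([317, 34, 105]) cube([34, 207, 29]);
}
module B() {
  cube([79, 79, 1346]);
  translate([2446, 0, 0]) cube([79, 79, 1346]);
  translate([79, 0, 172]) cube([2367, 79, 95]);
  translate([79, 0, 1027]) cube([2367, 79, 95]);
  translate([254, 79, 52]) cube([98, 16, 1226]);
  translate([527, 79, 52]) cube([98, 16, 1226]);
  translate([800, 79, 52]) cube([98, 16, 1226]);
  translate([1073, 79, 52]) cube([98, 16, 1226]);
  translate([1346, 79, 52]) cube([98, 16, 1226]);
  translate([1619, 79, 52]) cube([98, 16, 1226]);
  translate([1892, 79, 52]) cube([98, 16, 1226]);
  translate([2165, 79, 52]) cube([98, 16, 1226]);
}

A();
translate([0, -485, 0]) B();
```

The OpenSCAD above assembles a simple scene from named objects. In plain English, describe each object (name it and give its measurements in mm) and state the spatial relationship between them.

A is a four-legged stool. The seat is 351×275 mm, 37 mm thick, top at z = 406 mm. It stands on four square legs, each 34×34 mm in cross-section, from z = 0 to the seat underside, each flush with a corner of the seat. Four stretchers, 34 mm wide and 29 mm tall, connect adjacent legs with their undersides at z = 105 mm, each running between the inner faces of the legs it joins and aligned with the legs' outer faces on the other axis.

B is a fence section. Two 79×79 mm posts, 1346 mm tall, stand on the floor with a clear span of 2367 mm between their inner faces. Two horizontal rails of 79×95 mm section span the gap between the posts with their undersides at z = 172 mm and z = 1027 mm, flush with the posts' −y face. 8 pickets, each 98 mm wide, 16 mm thick and 1226 mm tall, are fixed to the +y face of the rails with their bottoms at z = 52 mm, evenly spaced across the span with equal gaps (rounded down to the nearest mm) at the −x end and between each pair — any rounding remainder accumulates at the +x end.

The fence section is on the floor beside the stool on its −y side.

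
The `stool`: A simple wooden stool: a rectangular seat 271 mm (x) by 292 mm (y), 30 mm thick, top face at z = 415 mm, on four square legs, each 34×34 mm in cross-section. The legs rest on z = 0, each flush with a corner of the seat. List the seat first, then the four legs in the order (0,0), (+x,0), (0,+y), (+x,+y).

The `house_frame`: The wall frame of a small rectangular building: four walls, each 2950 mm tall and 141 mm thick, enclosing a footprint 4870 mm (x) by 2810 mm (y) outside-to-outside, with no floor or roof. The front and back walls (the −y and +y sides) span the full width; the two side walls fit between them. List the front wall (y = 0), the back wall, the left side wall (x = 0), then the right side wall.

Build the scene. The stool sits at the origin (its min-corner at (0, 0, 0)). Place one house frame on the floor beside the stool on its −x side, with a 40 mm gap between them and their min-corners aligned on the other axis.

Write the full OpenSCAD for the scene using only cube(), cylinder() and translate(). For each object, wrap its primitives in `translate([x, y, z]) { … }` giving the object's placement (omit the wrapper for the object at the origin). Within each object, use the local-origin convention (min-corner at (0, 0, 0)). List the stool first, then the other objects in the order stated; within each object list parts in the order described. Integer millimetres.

translate([0, 0, 385]) cube([271, 292, 30]);
cube([34, 34, 385]);
translate([237, 0, 0]) cube([34, 34, 385]);
translate([0, 258, 0]) cube([34, 34, 385]);
translate([237, 258, 0]) cube([34, 34, 385]);
translate([-4910, 0, 0]) {
  cube([4870, 141, 2950]);
  translate([0, 2669, 0]) cube([4870, 141, 2950]);
  translate([0, 141, 0]) cube([141, 2528, 2950]);
  translate([4729, 141, 0]) cube([141, 2528, 2950]);
}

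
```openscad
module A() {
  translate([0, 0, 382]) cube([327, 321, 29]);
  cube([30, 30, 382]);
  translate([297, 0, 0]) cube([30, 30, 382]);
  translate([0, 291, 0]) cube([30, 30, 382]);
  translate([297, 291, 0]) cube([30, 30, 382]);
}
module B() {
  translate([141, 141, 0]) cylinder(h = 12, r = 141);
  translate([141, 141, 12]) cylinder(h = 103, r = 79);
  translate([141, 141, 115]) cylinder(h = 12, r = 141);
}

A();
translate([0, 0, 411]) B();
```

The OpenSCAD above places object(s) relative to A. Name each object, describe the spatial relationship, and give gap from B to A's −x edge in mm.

A is a stool. B is a spool. The spool is on top of the stool. The gap from the spool to the stool's −x edge is 0 mm.

The spool's min-x is at 0; the stool's min-x is 0; gap = 0 mm.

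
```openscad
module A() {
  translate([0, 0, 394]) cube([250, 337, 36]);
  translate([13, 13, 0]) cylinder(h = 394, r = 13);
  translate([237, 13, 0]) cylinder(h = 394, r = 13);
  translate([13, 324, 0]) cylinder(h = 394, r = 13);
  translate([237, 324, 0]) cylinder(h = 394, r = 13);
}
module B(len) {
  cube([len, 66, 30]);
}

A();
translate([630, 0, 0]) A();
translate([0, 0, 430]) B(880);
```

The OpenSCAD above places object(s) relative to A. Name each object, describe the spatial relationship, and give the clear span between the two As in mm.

A is a stool. B is a beam. A beam spans the tops of two stools. The clear span between the two stools is 380 mm.

Second stool starts at x = 630; first ends at x = 250; clear span = 630 − 250 = 380 mm.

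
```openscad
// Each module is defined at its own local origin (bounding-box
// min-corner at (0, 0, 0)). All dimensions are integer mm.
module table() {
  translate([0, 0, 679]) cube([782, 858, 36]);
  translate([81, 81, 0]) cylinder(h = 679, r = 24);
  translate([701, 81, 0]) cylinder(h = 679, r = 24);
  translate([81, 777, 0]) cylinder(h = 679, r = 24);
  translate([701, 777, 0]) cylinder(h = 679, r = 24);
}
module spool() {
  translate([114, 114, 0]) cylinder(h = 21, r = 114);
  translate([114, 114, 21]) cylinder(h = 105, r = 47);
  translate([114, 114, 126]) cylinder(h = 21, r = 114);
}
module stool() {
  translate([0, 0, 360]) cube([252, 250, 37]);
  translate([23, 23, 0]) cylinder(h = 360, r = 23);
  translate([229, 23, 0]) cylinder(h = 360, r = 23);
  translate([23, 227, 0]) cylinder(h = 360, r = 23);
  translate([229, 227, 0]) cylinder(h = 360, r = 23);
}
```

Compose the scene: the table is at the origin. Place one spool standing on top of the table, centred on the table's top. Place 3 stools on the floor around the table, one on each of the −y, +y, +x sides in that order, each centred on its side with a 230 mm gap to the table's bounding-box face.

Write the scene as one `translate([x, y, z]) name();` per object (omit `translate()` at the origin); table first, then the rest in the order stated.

table();
translate([277, 315, 715]) spool();
translate([265, -480, 0]) stool();
translate([265, 1088, 0]) stool();
translate([1012, 304, 0]) stool();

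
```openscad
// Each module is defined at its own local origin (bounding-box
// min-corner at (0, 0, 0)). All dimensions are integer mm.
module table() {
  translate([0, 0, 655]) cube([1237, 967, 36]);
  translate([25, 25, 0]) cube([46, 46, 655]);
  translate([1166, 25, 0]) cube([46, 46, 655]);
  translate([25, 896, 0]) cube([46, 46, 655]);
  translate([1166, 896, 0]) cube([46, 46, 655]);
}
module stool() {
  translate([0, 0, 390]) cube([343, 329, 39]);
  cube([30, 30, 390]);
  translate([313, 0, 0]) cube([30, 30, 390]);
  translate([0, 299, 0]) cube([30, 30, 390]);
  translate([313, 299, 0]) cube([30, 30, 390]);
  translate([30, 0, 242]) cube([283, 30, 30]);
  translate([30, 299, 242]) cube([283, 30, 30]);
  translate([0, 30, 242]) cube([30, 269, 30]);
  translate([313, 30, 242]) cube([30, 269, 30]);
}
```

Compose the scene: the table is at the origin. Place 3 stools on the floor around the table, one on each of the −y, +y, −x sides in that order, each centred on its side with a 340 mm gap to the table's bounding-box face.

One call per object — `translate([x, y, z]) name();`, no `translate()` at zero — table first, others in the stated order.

table();
translate([447, -669, 0]) stool();
translate([447, 1307, 0]) stool();
translate([-683, 319, 0]) stool();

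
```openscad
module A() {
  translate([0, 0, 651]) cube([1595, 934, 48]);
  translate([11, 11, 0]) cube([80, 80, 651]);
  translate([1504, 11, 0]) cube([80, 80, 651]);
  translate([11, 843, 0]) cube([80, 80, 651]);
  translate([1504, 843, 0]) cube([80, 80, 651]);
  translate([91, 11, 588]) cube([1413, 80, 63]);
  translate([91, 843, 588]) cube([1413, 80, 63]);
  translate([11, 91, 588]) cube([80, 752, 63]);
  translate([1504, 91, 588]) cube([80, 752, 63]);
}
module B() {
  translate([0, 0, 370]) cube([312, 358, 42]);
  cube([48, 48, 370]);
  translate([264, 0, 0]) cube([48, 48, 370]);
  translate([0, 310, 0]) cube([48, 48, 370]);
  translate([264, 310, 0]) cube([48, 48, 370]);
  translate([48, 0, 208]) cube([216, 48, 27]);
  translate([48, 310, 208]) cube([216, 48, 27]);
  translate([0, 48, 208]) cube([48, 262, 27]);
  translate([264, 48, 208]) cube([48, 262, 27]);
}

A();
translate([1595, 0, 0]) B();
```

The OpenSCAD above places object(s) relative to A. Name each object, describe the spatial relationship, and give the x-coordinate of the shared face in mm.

The table's +x face and the stool's −x face are both at x = 1595 mm.

A is a table. B is a stool. The stool is against the table's +x side, with their −y faces flush. The x-coordinate of the shared face is 1595 mm.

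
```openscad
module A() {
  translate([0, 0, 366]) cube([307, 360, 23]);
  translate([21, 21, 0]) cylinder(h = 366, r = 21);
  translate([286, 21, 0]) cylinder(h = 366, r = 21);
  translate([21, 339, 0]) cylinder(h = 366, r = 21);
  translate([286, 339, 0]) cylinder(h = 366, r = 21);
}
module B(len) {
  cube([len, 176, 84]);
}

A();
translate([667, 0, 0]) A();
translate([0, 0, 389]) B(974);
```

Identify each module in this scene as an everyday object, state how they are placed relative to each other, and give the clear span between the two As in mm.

Second stool starts at x = 667; first ends at x = 307; clear span = 667 − 307 = 360 mm.

A is a stool. B is a beam. A beam spans the tops of two stools. The clear span between the two stools is 360 mm.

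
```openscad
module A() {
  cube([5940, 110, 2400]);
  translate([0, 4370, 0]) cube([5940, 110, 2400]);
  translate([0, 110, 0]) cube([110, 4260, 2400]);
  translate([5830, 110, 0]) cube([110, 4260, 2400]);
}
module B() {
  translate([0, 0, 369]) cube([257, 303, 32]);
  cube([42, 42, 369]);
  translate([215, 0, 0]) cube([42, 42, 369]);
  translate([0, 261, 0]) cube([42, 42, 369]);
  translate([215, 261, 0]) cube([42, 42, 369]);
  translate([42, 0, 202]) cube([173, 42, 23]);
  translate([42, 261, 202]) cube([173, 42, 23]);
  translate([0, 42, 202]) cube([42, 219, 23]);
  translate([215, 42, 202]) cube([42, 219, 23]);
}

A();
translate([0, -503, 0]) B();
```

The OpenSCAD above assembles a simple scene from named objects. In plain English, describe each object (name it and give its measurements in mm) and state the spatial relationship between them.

A is the wall frame of a small rectangular building: four walls, each 2400 mm tall and 110 mm thick, enclosing a footprint 5940 mm (x) by 4480 mm (y) outside-to-outside, with no floor or roof. The front and back walls (the −y and +y sides) span the full width; the two side walls fit between them.

B is a four-legged stool. The seat is a 257×303×32 mm slab whose top surface is at z = 401 mm; four square legs, each 42×42 mm in cross-section, run from the floor (z = 0) to the underside of the seat, each flush with a corner of the seat. Four stretchers, 42 mm wide and 23 mm tall, connect adjacent legs with their undersides at z = 202 mm, each running between the inner faces of the legs it joins and aligned with the legs' outer faces on the other axis.

The stool is on the floor beside the house frame on its −y side.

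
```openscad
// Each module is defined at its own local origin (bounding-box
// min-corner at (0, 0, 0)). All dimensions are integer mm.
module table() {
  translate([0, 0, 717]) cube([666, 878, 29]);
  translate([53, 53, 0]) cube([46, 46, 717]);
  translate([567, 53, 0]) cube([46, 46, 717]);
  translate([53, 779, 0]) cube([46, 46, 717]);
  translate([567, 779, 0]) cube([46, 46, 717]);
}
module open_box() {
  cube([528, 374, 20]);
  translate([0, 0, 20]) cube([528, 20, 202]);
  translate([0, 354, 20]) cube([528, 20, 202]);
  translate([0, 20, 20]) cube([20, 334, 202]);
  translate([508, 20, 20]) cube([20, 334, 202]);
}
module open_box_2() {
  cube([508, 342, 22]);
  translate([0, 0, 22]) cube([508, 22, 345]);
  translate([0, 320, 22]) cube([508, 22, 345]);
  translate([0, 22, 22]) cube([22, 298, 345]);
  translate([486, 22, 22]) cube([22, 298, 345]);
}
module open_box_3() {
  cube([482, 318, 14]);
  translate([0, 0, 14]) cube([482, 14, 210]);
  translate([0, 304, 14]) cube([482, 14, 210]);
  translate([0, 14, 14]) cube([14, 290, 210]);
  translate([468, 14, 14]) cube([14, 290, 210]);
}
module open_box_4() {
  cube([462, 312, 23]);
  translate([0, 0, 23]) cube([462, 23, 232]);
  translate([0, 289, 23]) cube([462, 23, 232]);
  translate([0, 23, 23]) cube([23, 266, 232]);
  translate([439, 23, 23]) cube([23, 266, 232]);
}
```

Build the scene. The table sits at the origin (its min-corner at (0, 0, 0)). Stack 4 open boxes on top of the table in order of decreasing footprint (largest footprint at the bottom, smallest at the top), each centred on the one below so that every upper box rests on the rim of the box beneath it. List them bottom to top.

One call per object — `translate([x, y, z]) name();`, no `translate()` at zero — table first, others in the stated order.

table();
translate([69, 252, 746]) open_box();
translate([79, 268, 968]) open_box_2();
translate([92, 280, 1335]) open_box_3();
translate([102, 283, 1559]) open_box_4();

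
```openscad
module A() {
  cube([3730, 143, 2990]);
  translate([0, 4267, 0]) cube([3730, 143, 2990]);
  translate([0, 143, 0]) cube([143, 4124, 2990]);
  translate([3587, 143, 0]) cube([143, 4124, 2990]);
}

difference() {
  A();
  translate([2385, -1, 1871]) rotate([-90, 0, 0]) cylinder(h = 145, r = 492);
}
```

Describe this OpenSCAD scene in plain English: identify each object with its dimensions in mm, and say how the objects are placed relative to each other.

A is a box-shaped house frame (walls only): outside footprint 3730×4410 mm, wall height 2990 mm, wall thickness 143 mm. The two y-facing walls run the full x-width; the two x-facing walls fit between the inner faces of the y-facing walls.

The house frame has a circular hole of radius 492 mm through its front wall, centred at (x = 2385, z = 1871).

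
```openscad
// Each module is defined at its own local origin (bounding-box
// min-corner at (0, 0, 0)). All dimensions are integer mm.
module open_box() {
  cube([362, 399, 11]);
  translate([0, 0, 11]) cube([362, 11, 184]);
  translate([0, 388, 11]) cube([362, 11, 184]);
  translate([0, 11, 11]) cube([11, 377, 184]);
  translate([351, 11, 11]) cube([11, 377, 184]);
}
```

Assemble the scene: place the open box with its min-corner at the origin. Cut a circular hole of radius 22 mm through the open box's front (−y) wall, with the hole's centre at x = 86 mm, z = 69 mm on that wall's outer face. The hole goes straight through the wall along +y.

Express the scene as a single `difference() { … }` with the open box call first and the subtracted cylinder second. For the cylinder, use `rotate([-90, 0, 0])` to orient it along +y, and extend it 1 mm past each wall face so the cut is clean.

difference() {
  open_box();
  translate([86, -1, 69]) rotate([-90, 0, 0]) cylinder(h = 13, r = 22);
}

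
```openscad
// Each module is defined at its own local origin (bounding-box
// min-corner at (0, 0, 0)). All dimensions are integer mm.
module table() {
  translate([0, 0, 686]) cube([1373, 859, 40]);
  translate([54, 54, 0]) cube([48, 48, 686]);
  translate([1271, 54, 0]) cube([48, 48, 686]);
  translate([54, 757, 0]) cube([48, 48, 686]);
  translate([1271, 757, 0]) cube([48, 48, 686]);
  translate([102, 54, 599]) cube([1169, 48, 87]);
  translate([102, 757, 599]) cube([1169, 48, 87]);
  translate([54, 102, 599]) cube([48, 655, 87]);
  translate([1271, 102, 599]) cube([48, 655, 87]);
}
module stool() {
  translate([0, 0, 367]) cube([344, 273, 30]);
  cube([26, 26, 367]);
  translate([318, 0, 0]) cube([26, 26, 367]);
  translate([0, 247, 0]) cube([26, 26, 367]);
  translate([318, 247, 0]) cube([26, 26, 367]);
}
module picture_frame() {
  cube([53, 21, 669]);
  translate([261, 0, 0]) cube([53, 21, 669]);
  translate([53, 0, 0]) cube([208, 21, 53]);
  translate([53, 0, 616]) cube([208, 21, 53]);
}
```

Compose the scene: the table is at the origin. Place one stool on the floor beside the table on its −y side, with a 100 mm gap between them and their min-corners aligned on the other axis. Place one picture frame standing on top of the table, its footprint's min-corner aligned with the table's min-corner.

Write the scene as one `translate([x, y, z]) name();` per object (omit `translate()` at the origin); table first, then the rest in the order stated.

table();
translate([0, -373, 0]) stool();
translate([0, 0, 726]) picture_frame();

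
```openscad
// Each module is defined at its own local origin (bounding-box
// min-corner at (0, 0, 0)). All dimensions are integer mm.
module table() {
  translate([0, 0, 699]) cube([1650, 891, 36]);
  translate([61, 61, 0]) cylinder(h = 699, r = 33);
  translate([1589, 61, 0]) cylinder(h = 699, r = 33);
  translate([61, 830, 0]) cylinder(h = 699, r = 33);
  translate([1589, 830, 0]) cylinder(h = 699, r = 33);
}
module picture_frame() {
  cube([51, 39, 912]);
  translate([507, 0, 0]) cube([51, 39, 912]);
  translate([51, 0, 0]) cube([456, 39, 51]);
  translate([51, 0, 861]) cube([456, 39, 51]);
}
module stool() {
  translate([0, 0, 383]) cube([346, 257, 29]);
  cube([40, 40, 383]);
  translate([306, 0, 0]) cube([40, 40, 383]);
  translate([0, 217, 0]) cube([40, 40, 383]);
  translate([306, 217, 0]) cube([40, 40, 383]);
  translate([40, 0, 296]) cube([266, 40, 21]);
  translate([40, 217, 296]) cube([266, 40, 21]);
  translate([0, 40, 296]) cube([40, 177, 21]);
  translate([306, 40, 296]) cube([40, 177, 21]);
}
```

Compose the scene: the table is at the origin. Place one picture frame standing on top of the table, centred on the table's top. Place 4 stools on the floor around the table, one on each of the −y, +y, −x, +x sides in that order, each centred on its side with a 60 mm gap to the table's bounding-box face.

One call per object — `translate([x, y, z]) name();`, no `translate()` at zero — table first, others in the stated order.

table();
translate([546, 426, 735]) picture_frame();
translate([652, -317, 0]) stool();
translate([652, 951, 0]) stool();
translate([-406, 317, 0]) stool();
translate([1710, 317, 0]) stool();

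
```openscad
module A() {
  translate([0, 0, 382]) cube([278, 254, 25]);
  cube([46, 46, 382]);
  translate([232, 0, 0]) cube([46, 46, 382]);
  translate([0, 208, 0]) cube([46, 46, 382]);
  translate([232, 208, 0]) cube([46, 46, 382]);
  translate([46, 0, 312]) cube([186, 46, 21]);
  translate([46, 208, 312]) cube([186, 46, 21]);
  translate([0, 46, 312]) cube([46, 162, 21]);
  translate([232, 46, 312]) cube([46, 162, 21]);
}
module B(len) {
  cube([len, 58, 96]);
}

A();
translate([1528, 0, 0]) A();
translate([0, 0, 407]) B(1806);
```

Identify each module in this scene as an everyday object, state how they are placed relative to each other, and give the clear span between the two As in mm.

Second stool starts at x = 1528; first ends at x = 278; clear span = 1528 − 278 = 1250 mm.

A is a stool. B is a beam. A beam spans the tops of two stools. The clear span between the two stools is 1250 mm.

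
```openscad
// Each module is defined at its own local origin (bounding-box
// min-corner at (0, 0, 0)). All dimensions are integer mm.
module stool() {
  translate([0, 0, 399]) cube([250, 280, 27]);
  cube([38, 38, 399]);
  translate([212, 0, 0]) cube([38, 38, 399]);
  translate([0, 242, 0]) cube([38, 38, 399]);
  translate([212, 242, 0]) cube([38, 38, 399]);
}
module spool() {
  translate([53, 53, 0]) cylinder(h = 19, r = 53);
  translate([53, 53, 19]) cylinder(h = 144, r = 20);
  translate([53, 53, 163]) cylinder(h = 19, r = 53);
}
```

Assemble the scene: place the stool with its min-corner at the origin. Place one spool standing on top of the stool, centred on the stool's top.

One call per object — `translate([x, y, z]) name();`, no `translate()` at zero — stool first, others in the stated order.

stool();
translate([72, 87, 426]) spool();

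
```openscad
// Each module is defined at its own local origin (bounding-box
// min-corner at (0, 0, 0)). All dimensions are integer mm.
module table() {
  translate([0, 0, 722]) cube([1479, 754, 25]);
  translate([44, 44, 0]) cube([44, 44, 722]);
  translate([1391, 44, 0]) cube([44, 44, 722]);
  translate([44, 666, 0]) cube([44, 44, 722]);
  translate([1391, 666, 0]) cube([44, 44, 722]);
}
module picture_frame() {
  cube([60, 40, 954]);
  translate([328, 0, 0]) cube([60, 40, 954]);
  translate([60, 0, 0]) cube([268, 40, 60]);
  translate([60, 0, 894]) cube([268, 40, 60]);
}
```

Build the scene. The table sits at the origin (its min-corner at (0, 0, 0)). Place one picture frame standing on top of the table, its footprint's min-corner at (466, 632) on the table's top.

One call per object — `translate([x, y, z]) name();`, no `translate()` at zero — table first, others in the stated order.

table();
translate([466, 632, 747]) picture_frame();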